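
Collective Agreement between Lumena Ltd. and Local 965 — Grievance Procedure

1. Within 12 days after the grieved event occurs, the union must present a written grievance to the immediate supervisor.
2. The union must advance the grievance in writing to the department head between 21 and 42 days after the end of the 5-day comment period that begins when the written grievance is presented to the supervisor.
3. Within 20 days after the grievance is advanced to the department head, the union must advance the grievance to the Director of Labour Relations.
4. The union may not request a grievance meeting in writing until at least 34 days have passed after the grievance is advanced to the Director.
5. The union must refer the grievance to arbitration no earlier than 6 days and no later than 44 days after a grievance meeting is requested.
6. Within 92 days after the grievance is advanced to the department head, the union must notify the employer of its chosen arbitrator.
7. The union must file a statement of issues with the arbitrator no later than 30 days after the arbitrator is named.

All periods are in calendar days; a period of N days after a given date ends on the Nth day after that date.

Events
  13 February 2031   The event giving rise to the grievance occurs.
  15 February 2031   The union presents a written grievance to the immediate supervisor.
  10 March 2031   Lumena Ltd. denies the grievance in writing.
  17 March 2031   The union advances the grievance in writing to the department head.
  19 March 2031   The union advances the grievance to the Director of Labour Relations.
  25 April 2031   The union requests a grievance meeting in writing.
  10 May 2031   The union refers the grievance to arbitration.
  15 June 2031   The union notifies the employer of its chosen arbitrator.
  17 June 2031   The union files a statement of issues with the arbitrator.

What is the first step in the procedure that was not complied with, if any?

Step 1: 12 days after 13 February 2031 (when the grieved event occurs) is 25 February 2031; 15 February 2031 is within that limit.
Step 2: the window is 21–42 days after 20 February 2031 (end of the 5-day comment period, which began when the written grievance is presented to the supervisor on 15 February 2031), so 13 March 2031 through 3 April 2031; 17 March 2031 falls inside that range.
Step 3: 20 days after 17 March 2031 (when the grievance is advanced to the department head) is 6 April 2031; completed 19 March 2031, before the deadline.
Step 4: the earliest permitted date is 34 days after 19 March 2031 (when the grievance is advanced to the Director), i.e. 22 April 2031; done 25 April 2031, after the minimum wait.
Step 5: the window is 6–44 days after 25 April 2031 (when a grievance meeting is requested), so 1 May 2031 through 8 June 2031; done 10 May 2031, which is between those dates.
Step 6: 92 days after 17 March 2031 (when the grievance is advanced to the department head) is 17 June 2031; 15 June 2031 is within that limit.
Step 7: 30 days after 15 June 2031 (when the arbitrator is named) is 15 July 2031; 17 June 2031 is within that limit.

None — every step was satisfied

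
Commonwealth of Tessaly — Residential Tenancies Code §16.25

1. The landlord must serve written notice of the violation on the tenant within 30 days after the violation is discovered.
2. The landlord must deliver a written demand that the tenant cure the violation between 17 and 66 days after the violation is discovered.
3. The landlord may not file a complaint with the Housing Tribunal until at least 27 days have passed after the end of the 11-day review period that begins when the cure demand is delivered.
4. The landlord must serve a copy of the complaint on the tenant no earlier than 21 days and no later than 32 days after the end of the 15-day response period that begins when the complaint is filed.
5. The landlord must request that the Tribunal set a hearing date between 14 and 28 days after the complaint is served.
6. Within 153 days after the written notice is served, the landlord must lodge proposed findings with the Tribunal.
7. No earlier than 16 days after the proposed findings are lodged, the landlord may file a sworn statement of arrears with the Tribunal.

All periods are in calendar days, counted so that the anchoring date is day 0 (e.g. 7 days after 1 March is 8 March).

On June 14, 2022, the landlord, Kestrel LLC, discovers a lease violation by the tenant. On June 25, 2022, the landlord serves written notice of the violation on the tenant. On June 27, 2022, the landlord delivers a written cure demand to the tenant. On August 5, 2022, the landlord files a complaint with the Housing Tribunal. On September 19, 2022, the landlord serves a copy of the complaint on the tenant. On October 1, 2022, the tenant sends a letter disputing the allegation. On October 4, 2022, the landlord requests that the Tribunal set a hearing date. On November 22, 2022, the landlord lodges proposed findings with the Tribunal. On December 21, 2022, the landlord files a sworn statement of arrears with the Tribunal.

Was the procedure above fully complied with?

No

Step 1: 30 days after June 14, 2022 (when the violation is discovered) is July 14, 2022; done June 25, 2022 — timely.
Step 2: the window is 17–66 days after June 14, 2022 (when the violation is discovered), so July 1, 2022 through August 19, 2022; June 27, 2022 is 4 days too early.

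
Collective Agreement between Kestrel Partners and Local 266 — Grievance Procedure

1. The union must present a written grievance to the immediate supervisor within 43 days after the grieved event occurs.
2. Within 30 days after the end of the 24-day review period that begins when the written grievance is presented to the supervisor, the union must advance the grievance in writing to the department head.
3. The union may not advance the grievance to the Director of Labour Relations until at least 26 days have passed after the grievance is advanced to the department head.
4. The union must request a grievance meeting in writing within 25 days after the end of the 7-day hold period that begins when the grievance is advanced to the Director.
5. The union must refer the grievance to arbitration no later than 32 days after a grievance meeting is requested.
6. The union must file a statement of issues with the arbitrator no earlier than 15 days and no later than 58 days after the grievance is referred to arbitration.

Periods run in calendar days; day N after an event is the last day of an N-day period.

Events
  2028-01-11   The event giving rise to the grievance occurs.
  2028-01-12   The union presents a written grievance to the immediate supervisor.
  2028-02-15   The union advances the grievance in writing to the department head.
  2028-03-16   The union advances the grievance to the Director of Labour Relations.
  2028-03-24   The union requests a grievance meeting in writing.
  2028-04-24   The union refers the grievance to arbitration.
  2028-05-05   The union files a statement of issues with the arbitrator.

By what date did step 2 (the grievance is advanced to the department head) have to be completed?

2028-03-06

The written grievance is presented to the supervisor on 2028-01-12; the 24-day review period therefore ends 2028-02-05, and step 2 runs from that date. 30 days after 2028-02-05 is 2028-03-06.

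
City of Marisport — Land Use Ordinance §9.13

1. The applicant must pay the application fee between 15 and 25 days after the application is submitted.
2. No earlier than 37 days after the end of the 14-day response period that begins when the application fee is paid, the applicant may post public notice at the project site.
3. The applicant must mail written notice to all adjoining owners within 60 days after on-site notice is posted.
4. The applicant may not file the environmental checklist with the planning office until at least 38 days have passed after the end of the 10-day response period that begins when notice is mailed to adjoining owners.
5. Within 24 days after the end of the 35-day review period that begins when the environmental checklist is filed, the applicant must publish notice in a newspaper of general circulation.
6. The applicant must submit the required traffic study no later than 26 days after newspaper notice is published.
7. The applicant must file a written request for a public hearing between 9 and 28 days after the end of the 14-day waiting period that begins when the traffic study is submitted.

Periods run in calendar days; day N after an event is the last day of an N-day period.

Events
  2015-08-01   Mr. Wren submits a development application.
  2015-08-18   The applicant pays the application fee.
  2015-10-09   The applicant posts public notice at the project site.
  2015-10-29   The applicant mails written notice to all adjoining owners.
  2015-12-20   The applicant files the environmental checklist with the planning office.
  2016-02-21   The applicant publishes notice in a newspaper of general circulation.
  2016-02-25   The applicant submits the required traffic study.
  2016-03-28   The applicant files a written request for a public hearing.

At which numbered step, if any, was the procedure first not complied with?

Step 1: the window is 15–25 days after 2015-08-01 (when the application is submitted), so 2015-08-16 through 2015-08-26; done 2015-08-18, which is between those dates.
Step 2: the earliest permitted date is 37 days after 2015-09-01 (end of the 14-day response period, which began when the application fee is paid on 2015-08-18), i.e. 2015-10-08; done 2015-10-09, after the minimum wait.
Step 3: 60 days after 2015-10-09 (when on-site notice is posted) is 2015-12-08; completed 2015-10-29, before the deadline.
Step 4: the earliest permitted date is 38 days after 2015-11-08 (end of the 10-day response period, which began when notice is mailed to adjoining owners on 2015-10-29), i.e. 2015-12-16; 2015-12-20 is on or after that date.
Step 5: 24 days after 2016-01-24 (end of the 35-day review period, which began when the environmental checklist is filed on 2015-12-20) is 2016-02-17; not done until 2016-02-21, 4 days after the deadline.

Step 5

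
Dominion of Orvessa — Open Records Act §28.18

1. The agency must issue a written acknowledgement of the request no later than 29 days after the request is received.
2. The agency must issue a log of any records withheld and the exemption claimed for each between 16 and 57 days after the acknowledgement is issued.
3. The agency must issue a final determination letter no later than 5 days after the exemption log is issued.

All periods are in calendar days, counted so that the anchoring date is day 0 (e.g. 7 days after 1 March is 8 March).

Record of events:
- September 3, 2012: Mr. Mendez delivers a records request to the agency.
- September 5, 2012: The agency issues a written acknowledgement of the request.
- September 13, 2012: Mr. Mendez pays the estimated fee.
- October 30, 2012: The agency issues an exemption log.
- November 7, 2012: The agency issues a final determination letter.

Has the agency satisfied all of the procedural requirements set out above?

Step 1: 29 days after September 3, 2012 (when the request is received) is October 2, 2012; done September 5, 2012 — timely.
Step 2: the window is 16–57 days after September 5, 2012 (when the acknowledgement is issued), so September 21, 2012 through November 1, 2012; done October 30, 2012 — within the window.
Step 3: 5 days after October 30, 2012 (when the exemption log is issued) is November 4, 2012; November 7, 2012 misses that deadline by 3 days.

No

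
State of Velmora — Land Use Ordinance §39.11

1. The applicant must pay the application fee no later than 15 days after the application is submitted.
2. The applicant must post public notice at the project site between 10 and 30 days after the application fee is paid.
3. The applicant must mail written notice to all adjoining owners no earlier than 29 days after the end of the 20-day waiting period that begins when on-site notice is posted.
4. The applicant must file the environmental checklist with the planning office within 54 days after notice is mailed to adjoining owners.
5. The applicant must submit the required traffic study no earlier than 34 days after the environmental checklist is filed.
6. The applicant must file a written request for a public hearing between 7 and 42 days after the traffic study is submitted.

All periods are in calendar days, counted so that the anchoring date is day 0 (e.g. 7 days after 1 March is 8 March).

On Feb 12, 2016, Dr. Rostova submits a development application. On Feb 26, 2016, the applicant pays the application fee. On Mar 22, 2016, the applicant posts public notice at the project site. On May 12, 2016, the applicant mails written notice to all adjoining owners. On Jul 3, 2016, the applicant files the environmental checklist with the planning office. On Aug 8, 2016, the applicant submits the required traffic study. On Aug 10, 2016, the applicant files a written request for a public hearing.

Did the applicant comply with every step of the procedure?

(1) due by Feb 12, 2016 + 15 days = Feb 27, 2016; done Feb 26, 2016 — timely.
(2) the permitted window runs from Feb 26, 2016 + 10 = Mar 7, 2016 to Feb 26, 2016 + 30 = Mar 27, 2016; done Mar 22, 2016 — within the window.
(3) permitted from Apr 11, 2016 + 29 days = May 10, 2016 onward; May 12, 2016 is on or after that date.
(4) due by May 12, 2016 + 54 days = Jul 5, 2016; completed Jul 3, 2016, before the deadline.
(5) permitted from Jul 3, 2016 + 34 days = Aug 6, 2016 onward; done Aug 8, 2016, after the minimum wait.
(6) the permitted window runs from Aug 8, 2016 + 7 = Aug 15, 2016 to Aug 8, 2016 + 42 = Sep 19, 2016; Aug 10, 2016 is 5 days too early.

No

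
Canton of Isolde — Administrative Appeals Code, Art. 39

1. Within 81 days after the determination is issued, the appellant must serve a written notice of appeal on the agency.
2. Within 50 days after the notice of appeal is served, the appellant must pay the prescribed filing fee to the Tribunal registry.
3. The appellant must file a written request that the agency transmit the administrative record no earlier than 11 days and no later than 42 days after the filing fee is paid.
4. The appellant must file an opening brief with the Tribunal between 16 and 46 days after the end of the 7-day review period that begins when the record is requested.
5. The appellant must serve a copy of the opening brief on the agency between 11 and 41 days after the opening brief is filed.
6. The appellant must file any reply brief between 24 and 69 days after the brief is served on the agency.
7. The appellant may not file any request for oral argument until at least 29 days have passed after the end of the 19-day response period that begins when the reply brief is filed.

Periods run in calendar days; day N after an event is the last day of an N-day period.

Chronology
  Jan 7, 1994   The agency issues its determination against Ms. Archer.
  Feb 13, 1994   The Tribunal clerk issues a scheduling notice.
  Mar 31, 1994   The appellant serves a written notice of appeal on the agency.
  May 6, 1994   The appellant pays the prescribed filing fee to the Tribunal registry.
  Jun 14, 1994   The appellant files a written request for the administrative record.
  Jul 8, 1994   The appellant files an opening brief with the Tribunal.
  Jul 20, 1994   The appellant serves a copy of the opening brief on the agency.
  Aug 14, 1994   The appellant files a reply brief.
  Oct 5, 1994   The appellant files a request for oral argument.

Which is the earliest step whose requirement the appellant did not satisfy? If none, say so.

Step 1 — counting 81 days from Jan 7, 1994 (when the determination is issued) gives a deadline of Mar 29, 1994; Mar 31, 1994 misses that deadline by 2 days.

Step 1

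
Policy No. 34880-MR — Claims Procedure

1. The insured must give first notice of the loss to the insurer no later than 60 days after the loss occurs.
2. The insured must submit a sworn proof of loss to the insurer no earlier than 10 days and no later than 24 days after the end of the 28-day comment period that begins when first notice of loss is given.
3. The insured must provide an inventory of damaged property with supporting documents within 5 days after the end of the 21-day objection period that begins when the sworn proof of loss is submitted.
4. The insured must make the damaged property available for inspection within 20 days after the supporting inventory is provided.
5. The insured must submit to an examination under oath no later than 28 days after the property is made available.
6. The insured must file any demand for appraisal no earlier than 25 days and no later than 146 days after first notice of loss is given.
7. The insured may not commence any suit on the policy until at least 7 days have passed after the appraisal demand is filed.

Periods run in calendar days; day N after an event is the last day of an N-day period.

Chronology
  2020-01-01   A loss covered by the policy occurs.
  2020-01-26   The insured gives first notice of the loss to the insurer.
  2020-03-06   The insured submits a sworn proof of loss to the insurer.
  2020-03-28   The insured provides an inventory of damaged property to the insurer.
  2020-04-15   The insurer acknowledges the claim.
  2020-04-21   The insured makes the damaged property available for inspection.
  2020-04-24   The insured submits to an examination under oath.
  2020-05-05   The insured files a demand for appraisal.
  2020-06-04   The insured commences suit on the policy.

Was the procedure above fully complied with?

No

Step 1: 60 days after 2020-01-01 (when the loss occurs) is 2020-03-01; completed 2020-01-26, before the deadline.
Step 2: the window is 10–24 days after 2020-02-23 (end of the 28-day comment period, which began when first notice of loss is given on 2020-01-26), so 2020-03-04 through 2020-03-18; done 2020-03-06, which is between those dates.
Step 3: 5 days after 2020-03-27 (end of the 21-day objection period, which began when the sworn proof of loss is submitted on 2020-03-06) is 2020-04-01; done 2020-03-28 — timely.
Step 4: 20 days after 2020-03-28 (when the supporting inventory is provided) is 2020-04-17; not done until 2020-04-21, 4 days after the deadline.
The procedure was therefore not followed at step 4.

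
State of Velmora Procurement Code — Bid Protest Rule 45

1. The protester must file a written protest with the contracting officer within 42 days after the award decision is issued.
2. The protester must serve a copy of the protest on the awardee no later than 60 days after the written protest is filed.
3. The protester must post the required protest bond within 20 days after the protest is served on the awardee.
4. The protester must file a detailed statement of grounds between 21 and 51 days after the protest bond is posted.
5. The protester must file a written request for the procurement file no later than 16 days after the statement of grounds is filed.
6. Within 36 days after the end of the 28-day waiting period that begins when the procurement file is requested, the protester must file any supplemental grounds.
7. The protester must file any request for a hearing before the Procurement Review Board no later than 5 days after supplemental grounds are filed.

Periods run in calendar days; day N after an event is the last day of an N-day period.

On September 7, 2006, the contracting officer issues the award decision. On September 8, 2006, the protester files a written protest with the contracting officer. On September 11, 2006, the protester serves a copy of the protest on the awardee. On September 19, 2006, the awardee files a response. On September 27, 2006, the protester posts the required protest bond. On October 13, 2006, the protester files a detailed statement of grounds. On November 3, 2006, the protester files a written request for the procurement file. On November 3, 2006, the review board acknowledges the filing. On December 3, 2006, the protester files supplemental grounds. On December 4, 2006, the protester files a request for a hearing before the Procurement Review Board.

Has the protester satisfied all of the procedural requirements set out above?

No

(1) due by September 7, 2006 + 42 days = October 19, 2006; September 8, 2006 is within that limit.
(2) due by September 8, 2006 + 60 days = November 7, 2006; completed September 11, 2006, before the deadline.
(3) due by September 11, 2006 + 20 days = October 1, 2006; done September 27, 2006 — timely.
(4) the permitted window runs from September 27, 2006 + 21 = October 18, 2006 to September 27, 2006 + 51 = November 17, 2006; October 13, 2006 is 5 days too early.
The analysis stops there.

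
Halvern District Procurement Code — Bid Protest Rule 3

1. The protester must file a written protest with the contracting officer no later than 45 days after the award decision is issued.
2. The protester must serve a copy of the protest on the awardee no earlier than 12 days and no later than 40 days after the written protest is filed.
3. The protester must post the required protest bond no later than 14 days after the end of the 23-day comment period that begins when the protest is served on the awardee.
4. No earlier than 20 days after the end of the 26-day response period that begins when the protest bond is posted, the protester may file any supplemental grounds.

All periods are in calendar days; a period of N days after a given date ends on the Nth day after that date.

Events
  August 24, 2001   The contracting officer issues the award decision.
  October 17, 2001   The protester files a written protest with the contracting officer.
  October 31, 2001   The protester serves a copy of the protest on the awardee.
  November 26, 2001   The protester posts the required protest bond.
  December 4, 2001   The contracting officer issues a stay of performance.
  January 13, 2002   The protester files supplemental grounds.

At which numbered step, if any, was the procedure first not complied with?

Step 1

(1) due by August 24, 2001 + 45 days = October 8, 2001; done October 17, 2001 — 9 days late.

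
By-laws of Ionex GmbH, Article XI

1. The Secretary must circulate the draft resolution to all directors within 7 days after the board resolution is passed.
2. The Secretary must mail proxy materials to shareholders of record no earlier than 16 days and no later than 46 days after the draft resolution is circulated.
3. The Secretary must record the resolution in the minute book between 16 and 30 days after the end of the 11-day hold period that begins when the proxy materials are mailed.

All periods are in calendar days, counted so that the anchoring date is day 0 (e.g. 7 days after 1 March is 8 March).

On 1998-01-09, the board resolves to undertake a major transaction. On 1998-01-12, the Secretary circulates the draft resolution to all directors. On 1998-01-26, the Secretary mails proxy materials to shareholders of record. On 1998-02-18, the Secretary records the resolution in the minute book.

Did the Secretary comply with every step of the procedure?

No

(1) due by 1998-01-09 + 7 days = 1998-01-16; done 1998-01-12 — timely.
(2) the permitted window runs from 1998-01-12 + 16 = 1998-01-28 to 1998-01-12 + 46 = 1998-02-27; 1998-01-26 is 2 days too early.
The analysis stops there.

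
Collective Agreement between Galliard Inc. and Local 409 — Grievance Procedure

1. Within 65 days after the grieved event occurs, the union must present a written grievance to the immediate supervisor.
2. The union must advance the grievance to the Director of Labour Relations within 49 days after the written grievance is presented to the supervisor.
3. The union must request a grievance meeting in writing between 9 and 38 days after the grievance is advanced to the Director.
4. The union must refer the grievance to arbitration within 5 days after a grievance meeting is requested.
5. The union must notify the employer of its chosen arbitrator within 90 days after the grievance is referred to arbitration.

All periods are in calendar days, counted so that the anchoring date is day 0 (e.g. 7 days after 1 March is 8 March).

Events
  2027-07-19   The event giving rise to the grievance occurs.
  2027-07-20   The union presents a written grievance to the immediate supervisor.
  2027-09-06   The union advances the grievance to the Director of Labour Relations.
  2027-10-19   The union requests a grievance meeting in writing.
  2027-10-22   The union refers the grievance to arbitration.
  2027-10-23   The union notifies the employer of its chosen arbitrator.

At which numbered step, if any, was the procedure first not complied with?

Step 1: 65 days after 2027-07-19 (when the grieved event occurs) is 2027-09-22; done 2027-07-20 — timely.
Step 2: 49 days after 2027-07-20 (when the written grievance is presented to the supervisor) is 2027-09-07; 2027-09-06 is within that limit.
Step 3: the window is 9–38 days after 2027-09-06 (when the grievance is advanced to the Director), so 2027-09-15 through 2027-10-14; done 2027-10-19 — 5 days after the window closed.
That is the first point of non-compliance.

Step 3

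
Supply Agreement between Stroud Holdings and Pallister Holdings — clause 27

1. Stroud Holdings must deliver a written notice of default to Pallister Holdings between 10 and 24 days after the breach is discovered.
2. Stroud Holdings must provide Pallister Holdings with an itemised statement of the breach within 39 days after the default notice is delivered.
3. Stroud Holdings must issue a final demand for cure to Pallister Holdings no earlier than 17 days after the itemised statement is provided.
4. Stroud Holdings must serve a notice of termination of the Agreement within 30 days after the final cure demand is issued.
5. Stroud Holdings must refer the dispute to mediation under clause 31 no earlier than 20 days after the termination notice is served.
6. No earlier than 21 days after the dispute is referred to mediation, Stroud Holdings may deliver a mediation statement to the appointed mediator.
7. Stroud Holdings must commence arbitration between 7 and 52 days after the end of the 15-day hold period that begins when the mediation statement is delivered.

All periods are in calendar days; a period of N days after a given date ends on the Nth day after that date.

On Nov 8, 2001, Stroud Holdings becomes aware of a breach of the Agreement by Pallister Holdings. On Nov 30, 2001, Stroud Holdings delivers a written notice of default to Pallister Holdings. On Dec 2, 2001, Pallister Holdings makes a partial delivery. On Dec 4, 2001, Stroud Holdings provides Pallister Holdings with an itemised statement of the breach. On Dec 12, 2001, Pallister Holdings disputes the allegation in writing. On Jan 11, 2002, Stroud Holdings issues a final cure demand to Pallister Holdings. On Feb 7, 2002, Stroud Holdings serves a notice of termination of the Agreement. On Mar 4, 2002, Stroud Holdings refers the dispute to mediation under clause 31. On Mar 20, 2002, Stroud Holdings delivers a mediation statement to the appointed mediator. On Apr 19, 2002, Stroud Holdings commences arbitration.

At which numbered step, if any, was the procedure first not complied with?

Step 1: the window is 10–24 days after Nov 8, 2001 (when the breach is discovered), so Nov 18, 2001 through Dec 2, 2001; done Nov 30, 2001, which is between those dates.
Step 2: 39 days after Nov 30, 2001 (when the default notice is delivered) is Jan 8, 2002; Dec 4, 2001 is within that limit.
Step 3: the earliest permitted date is 17 days after Dec 4, 2001 (when the itemised statement is provided), i.e. Dec 21, 2001; Jan 11, 2002 is on or after that date.
Step 4: 30 days after Jan 11, 2002 (when the final cure demand is issued) is Feb 10, 2002; Feb 7, 2002 is within that limit.
Step 5: the earliest permitted date is 20 days after Feb 7, 2002 (when the termination notice is served), i.e. Feb 27, 2002; Mar 4, 2002 is on or after that date.
Step 6: the earliest permitted date is 21 days after Mar 4, 2002 (when the dispute is referred to mediation), i.e. Mar 25, 2002; done Mar 20, 2002 — 5 days too early.
Later steps need not be reached.

Step 6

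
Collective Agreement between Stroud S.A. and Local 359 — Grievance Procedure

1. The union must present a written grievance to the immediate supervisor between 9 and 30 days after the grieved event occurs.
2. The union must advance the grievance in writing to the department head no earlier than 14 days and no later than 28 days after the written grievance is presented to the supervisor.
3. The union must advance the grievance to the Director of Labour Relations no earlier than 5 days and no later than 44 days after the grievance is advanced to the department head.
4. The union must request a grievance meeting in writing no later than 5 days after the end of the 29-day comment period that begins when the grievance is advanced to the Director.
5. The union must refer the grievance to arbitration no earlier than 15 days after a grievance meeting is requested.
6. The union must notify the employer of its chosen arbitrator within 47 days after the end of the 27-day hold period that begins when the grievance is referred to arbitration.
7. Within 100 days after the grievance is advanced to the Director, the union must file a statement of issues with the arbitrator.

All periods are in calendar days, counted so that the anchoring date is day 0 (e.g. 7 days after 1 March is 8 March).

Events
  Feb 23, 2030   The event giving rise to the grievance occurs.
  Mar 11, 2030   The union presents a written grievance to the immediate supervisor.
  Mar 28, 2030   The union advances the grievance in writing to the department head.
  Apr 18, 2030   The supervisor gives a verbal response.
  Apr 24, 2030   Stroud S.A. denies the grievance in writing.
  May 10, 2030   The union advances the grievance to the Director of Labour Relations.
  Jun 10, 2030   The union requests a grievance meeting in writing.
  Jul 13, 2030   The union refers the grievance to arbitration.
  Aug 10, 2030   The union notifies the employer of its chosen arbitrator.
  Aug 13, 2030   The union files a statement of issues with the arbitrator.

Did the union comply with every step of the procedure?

Yes

(1) the permitted window runs from Feb 23, 2030 + 9 = Mar 4, 2030 to Feb 23, 2030 + 30 = Mar 25, 2030; done Mar 11, 2030 — within the window.
(2) the permitted window runs from Mar 11, 2030 + 14 = Mar 25, 2030 to Mar 11, 2030 + 28 = Apr 8, 2030; done Mar 28, 2030 — within the window.
(3) the permitted window runs from Mar 28, 2030 + 5 = Apr 2, 2030 to Mar 28, 2030 + 44 = May 11, 2030; done May 10, 2030 — within the window.
(4) due by Jun 8, 2030 + 5 days = Jun 13, 2030; done Jun 10, 2030 — timely.
(5) permitted from Jun 10, 2030 + 15 days = Jun 25, 2030 onward; Jul 13, 2030 is on or after that date.
(6) due by Aug 9, 2030 + 47 days = Sep 25, 2030; done Aug 10, 2030 — timely.
(7) due by May 10, 2030 + 100 days = Aug 18, 2030; Aug 13, 2030 is within that limit.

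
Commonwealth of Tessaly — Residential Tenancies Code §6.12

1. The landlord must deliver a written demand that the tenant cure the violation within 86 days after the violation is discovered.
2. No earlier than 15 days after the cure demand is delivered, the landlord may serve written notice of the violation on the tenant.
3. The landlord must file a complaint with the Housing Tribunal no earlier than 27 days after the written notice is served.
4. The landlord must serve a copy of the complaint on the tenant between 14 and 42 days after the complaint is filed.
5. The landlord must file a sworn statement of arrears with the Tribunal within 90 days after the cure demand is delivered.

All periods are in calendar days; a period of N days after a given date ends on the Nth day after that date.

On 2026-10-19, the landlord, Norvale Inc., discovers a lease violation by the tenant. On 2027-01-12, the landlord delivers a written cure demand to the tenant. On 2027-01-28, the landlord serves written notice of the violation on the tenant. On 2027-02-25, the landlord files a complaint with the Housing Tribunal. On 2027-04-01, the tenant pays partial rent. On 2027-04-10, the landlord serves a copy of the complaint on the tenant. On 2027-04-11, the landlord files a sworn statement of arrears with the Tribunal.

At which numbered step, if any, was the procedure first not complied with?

Step 4

(1) due by 2026-10-19 + 86 days = 2027-01-13; done 2027-01-12 — timely.
(2) permitted from 2027-01-12 + 15 days = 2027-01-27 onward; done 2027-01-28 — permitted.
(3) permitted from 2027-01-28 + 27 days = 2027-02-24 onward; done 2027-02-25 — permitted.
(4) the permitted window runs from 2027-02-25 + 14 = 2027-03-11 to 2027-02-25 + 42 = 2027-04-08; done 2027-04-10 — 2 days after the window closed.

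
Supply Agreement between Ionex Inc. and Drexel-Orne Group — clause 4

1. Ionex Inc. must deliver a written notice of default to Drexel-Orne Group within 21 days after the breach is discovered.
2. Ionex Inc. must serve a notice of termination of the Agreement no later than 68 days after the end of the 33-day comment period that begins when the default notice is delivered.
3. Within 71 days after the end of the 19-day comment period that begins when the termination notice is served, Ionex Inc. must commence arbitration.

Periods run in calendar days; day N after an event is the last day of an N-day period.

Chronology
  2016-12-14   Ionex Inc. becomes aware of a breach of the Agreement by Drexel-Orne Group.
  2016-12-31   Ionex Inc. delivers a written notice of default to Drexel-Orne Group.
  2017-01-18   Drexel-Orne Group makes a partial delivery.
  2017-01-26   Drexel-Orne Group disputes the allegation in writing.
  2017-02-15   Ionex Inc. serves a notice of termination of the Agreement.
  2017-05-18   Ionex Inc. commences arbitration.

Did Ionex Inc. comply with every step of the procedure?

No

Step 1: 21 days after 2016-12-14 (when the breach is discovered) is 2017-01-04; completed 2016-12-31, before the deadline.
Step 2: 68 days after 2017-02-02 (end of the 33-day comment period, which began when the default notice is delivered on 2016-12-31) is 2017-04-11; 2017-02-15 is within that limit.
Step 3: 71 days after 2017-03-06 (end of the 19-day comment period, which began when the termination notice is served on 2017-02-15) is 2017-05-16; not done until 2017-05-18, 2 days after the deadline.
Later steps need not be reached.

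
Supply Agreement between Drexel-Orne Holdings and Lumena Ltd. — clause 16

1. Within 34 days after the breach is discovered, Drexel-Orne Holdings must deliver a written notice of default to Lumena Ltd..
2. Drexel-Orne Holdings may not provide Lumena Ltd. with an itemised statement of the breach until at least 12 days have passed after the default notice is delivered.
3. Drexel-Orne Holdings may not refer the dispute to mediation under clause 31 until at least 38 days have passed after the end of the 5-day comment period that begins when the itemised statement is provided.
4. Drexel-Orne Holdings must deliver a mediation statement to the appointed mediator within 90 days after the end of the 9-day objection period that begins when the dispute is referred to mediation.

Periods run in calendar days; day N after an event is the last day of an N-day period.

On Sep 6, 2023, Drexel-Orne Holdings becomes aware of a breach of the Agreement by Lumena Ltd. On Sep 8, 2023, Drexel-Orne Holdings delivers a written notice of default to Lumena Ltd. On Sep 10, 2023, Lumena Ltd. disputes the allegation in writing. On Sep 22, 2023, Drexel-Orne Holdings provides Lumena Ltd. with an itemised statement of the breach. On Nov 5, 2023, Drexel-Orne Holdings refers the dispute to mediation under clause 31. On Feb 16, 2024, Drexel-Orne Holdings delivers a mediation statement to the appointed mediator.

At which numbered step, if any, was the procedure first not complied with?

Step 4

Step 1: 34 days after Sep 6, 2023 (when the breach is discovered) is Oct 10, 2023; completed Sep 8, 2023, before the deadline.
Step 2: the earliest permitted date is 12 days after Sep 8, 2023 (when the default notice is delivered), i.e. Sep 20, 2023; done Sep 22, 2023 — permitted.
Step 3: the earliest permitted date is 38 days after Sep 27, 2023 (end of the 5-day comment period, which began when the itemised statement is provided on Sep 22, 2023), i.e. Nov 4, 2023; Nov 5, 2023 is on or after that date.
Step 4: 90 days after Nov 14, 2023 (end of the 9-day objection period, which began when the dispute is referred to mediation on Nov 5, 2023) is Feb 12, 2024; not done until Feb 16, 2024, 4 days after the deadline.
The procedure was therefore not followed at step 4.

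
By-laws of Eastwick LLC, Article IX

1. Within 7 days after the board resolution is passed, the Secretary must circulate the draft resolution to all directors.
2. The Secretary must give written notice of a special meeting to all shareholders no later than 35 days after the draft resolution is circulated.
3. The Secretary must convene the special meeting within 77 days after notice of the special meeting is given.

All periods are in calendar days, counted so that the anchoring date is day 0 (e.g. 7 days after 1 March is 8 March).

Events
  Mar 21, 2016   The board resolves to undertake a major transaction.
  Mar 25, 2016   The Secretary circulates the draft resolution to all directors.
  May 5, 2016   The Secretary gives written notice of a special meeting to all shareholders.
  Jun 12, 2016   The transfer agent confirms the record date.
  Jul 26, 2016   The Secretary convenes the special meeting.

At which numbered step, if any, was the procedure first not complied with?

Step 2

Step 1: 7 days after Mar 21, 2016 (when the board resolution is passed) is Mar 28, 2016; completed Mar 25, 2016, before the deadline.
Step 2: 35 days after Mar 25, 2016 (when the draft resolution is circulated) is Apr 29, 2016; May 5, 2016 misses that deadline by 6 days.
That is the first point of non-compliance.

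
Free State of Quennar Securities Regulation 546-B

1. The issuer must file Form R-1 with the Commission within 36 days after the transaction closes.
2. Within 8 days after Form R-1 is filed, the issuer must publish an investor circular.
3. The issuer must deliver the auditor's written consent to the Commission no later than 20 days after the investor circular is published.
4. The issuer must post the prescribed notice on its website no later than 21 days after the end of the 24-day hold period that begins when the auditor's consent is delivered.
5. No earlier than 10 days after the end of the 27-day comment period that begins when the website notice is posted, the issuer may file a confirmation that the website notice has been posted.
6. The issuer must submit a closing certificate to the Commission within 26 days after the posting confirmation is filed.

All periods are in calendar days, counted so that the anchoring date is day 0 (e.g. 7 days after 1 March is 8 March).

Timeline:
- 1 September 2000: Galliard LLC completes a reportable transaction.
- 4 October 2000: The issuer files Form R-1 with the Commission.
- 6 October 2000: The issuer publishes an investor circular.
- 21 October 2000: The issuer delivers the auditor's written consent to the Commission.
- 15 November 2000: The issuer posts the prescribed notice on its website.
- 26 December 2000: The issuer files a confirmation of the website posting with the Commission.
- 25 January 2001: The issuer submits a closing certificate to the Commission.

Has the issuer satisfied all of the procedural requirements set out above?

Step 1: 36 days after 1 September 2000 (when the transaction closes) is 7 October 2000; 4 October 2000 is within that limit.
Step 2: 8 days after 4 October 2000 (when Form R-1 is filed) is 12 October 2000; 6 October 2000 is within that limit.
Step 3: 20 days after 6 October 2000 (when the investor circular is published) is 26 October 2000; done 21 October 2000 — timely.
Step 4: 21 days after 14 November 2000 (end of the 24-day hold period, which began when the auditor's consent is delivered on 21 October 2000) is 5 December 2000; 15 November 2000 is within that limit.
Step 5: the earliest permitted date is 10 days after 12 December 2000 (end of the 27-day comment period, which began when the website notice is posted on 15 November 2000), i.e. 22 December 2000; 26 December 2000 is on or after that date.
Step 6: 26 days after 26 December 2000 (when the posting confirmation is filed) is 21 January 2001; not done until 25 January 2001, 4 days after the deadline.

No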